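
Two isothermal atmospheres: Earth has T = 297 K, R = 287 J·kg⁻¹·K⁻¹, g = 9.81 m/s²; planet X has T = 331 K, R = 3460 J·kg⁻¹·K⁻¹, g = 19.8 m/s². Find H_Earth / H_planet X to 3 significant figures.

H_Earth/H_planet X ≈ 0.150

H = RT/g for each body.
H_Earth = 287 × 297 / 9.81 = 8689.0 m.
H_planet X = 3460 × 331 / 19.8 = 57841 m.
H_Earth/H_planet X = 8689.0/57841 = 0.15022.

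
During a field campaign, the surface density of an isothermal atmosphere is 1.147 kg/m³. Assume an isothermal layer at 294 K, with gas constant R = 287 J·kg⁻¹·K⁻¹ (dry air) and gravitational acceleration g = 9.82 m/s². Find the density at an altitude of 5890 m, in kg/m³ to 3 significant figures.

ρ ≈ 0.578 kg/m³

Scale height: H = RT/g = 287 × 294 / 9.82 = 8592.5 m.
In an isothermal atmosphere, density decays like pressure: ρ = ρ₀ exp(−z/H).
z/H = 5890.0/8592.5 = 0.68548; exp(−0.68548) = 0.50385.
ρ = 1.147 × 0.50385 = 0.57792 kg/m³.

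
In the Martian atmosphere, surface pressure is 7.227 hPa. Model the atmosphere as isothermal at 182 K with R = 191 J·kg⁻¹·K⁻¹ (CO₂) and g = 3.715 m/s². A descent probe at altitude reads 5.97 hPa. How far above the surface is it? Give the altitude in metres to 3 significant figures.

z ≈ 1790 m

Scale height: H = RT/g = 191 × 182 / 3.715 = 9357.2 m.
Invert the barometric formula: z = H ln(P₀/P).
P₀/P = 7.227/5.97 = 1.2106; ln(1.2106) = 0.19112.
z = 9357.2 × 0.19112 = 1788.3 m.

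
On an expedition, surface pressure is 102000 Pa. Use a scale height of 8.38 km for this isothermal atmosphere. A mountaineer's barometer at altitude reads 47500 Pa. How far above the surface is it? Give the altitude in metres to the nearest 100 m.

Invert the barometric formula: z = H ln(P₀/P).
P₀/P = 102000/47500 = 2.1474; ln(2.1474) = 0.76426.
z = 8380.0 × 0.76426 = 6404.5 m.

z ≈ 6400 m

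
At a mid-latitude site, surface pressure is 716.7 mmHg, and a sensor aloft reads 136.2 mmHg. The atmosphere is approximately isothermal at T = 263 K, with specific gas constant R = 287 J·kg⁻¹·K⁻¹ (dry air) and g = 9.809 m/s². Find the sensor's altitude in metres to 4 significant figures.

z ≈ 12780 m

Scale height: H = RT/g = 287 × 263 / 9.809 = 7695.1 m.
Invert the barometric formula: z = H ln(P₀/P).
P₀/P = 716.7/136.2 = 5.2621; ln(5.2621) = 1.6605.
z = 7695.1 × 1.6605 = 12778 m.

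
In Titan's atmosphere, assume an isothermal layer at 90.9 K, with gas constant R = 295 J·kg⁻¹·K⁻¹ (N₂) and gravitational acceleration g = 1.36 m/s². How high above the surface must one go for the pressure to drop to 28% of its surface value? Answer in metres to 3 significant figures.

Scale height: H = RT/g = 295 × 90.9 / 1.36 = 19717 m.
Set P/P₀ = exp(−z/H) = 0.28, so z = −H ln(0.28).
−ln(0.28) = 1.2730; z = 19717 × 1.2730 = 25100 m.

z ≈ 25100 m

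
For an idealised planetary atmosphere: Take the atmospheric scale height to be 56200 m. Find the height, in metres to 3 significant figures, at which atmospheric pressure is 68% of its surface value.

Set P/P₀ = exp(−z/H) = 0.68, so z = −H ln(0.68).
−ln(0.68) = 0.38566; z = 56200 × 0.38566 = 21674 m.

z ≈ 21700 m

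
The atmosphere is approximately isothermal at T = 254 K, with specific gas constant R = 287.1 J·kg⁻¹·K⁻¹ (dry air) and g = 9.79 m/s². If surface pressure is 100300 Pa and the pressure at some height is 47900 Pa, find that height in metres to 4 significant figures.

z ≈ 5505 m

Scale height: H = RT/g = 287.1 × 254 / 9.79 = 7448.8 m.
Invert the barometric formula: z = H ln(P₀/P).
P₀/P = 100300/47900 = 2.0939; ln(2.0939) = 0.73903.
z = 7448.8 × 0.73903 = 5504.9 m.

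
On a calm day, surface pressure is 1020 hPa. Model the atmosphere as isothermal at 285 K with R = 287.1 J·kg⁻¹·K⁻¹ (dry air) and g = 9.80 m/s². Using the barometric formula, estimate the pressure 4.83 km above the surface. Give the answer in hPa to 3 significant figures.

P ≈ 572 hPa

Scale height: H = RT/g = 287.1 × 285 / 9.80 = 8349.3 m.
Barometric formula: P = P₀ exp(−z/H).
z/H = 4830.0/8349.3 = 0.57849; exp(−0.57849) = 0.56074.
P = 1020 × 0.56074 = 571.95 hPa.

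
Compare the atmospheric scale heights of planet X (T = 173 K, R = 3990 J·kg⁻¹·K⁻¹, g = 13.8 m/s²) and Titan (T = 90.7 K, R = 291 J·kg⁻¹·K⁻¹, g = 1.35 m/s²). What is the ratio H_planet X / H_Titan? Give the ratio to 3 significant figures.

H_planet X/H_Titan ≈ 2.56

H = RT/g for each body.
H_planet X = 3990 × 173 / 13.8 = 50020 m.
H_Titan = 291 × 90.7 / 1.35 = 19551 m.
H_planet X/H_Titan = 50020/19551 = 2.5584.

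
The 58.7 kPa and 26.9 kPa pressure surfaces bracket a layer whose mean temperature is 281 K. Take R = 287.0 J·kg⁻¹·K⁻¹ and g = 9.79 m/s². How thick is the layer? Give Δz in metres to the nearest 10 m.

Hypsometric equation: Δz = (R T̄/g) ln(P₁/P₂).
R T̄/g = 287.0 × 281 / 9.79 = 8237.7 m.
ln(58.7/26.9) = ln(2.1822) = 0.78033.
Δz = 8237.7 × 0.78033 = 6428.1 m.

Δz ≈ 6430 m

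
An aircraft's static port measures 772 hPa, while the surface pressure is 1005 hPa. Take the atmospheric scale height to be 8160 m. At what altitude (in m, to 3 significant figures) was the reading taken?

Invert the barometric formula: z = H ln(P₀/P).
P₀/P = 1005/772 = 1.3018; ln(1.3018) = 0.26375.
z = 8160.0 × 0.26375 = 2152.2 m.

z ≈ 2150 m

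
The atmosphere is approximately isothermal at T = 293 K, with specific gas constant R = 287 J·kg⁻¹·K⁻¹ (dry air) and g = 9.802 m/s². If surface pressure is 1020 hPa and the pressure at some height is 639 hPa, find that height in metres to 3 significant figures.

z ≈ 4010 m

Scale height: H = RT/g = 287 × 293 / 9.802 = 8579.0 m.
Invert the barometric formula: z = H ln(P₀/P).
P₀/P = 1020/639 = 1.5962; ln(1.5962) = 0.46763.
z = 8579.0 × 0.46763 = 4011.8 m.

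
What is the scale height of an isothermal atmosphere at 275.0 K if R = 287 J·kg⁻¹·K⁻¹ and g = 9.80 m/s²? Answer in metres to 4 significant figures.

The scale height of an isothermal atmosphere is H = RT/g.
H = 287 × 275.0 / 9.80 = 78925/9.80 = 8053.6 m.

H ≈ 8054 m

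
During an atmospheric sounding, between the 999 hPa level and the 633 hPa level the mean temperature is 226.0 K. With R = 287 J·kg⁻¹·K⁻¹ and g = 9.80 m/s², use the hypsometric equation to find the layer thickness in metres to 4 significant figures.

Δz ≈ 3020 m

Hypsometric equation: Δz = (R T̄/g) ln(P₁/P₂).
R T̄/g = 287 × 226.0 / 9.80 = 6618.6 m.
ln(999/633) = ln(1.5782) = 0.45628.
Δz = 6618.6 × 0.45628 = 3019.9 m.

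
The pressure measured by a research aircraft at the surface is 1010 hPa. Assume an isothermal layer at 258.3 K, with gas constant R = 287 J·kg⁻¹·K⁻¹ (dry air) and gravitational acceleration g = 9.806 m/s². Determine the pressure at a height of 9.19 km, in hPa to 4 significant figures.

P ≈ 299.5 hPa

Scale height: H = RT/g = 287 × 258.3 / 9.806 = 7559.9 m.
Barometric formula: P = P₀ exp(−z/H).
z/H = 9190.0/7559.9 = 1.2156; exp(−1.2156) = 0.29653.
P = 1010 × 0.29653 = 299.50 hPa.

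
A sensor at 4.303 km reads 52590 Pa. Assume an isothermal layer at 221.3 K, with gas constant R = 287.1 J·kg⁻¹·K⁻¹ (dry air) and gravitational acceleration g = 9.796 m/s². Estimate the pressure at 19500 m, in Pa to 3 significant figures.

P ≈ 5050 Pa

Scale height: H = RT/g = 287.1 × 221.3 / 9.796 = 6485.8 m.
Between two levels, P₂ = P₁ exp(−Δz/H) with Δz = z₂ − z₁.
Δz = 19500 − 4303.0 = 15197 m; Δz/H = 15197/6485.8 = 2.3431.
P₂ = 52590 × exp(−2.3431) = 52590 × 0.096029 = 5050.2 Pa.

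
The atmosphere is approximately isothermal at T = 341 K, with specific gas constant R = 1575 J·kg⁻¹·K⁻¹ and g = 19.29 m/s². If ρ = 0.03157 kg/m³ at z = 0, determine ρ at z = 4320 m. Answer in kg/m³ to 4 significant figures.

Scale height: H = RT/g = 1575 × 341 / 19.29 = 27842 m.
In an isothermal atmosphere, density decays like pressure: ρ = ρ₀ exp(−z/H).
z/H = 4320.0/27842 = 0.15516; exp(−0.15516) = 0.85628.
ρ = 0.03157 × 0.85628 = 0.027033 kg/m³.

ρ ≈ 0.02703 kg/m³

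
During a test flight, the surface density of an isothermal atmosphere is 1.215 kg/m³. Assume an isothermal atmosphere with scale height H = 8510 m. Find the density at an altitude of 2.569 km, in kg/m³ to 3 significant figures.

ρ ≈ 0.898 kg/m³

In an isothermal atmosphere, density decays like pressure: ρ = ρ₀ exp(−z/H).
z/H = 2569.0/8510.0 = 0.30188; exp(−0.30188) = 0.73943.
ρ = 1.215 × 0.73943 = 0.89841 kg/m³.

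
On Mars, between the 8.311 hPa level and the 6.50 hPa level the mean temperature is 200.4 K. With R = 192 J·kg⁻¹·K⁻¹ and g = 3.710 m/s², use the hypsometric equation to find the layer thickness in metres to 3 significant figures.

Hypsometric equation: Δz = (R T̄/g) ln(P₁/P₂).
R T̄/g = 192 × 200.4 / 3.710 = 10371 m.
ln(8.311/6.50) = ln(1.2786) = 0.24577.
Δz = 10371 × 0.24577 = 2548.9 m.

Δz ≈ 2550 m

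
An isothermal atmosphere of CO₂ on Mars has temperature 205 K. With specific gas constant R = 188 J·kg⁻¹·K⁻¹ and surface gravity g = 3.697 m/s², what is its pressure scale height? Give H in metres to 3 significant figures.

H ≈ 10400 m

The scale height of an isothermal atmosphere is H = RT/g.
H = 188 × 205 / 3.697 = 38540/3.697 = 10425 m.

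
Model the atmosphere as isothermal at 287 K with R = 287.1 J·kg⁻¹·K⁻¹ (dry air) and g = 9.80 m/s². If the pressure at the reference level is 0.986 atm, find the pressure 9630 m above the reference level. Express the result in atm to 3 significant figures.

Scale height: H = RT/g = 287.1 × 287 / 9.80 = 8407.9 m.
Barometric formula: P = P₀ exp(−z/H).
z/H = 9630.0/8407.9 = 1.1454; exp(−1.1454) = 0.31810.
P = 0.986 × 0.31810 = 0.31365 atm.

P ≈ 0.314 atm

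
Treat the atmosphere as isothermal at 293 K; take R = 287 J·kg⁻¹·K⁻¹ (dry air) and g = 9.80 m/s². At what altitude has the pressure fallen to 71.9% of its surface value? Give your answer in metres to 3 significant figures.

Scale height: H = RT/g = 287 × 293 / 9.80 = 8580.7 m.
Set P/P₀ = exp(−z/H) = 0.719, so z = −H ln(0.719).
−ln(0.719) = 0.32989; z = 8580.7 × 0.32989 = 2830.7 m.

z ≈ 2830 m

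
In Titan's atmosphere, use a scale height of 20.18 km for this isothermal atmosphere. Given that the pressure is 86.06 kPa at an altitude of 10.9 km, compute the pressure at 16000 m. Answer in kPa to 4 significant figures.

P ≈ 66.84 kPa

Between two levels, P₂ = P₁ exp(−Δz/H) with Δz = z₂ − z₁.
Δz = 16000 − 10900 = 5100.0 m; Δz/H = 5100.0/20180 = 0.25273.
P₂ = 86.06 × exp(−0.25273) = 86.06 × 0.77668 = 66.841 kPa.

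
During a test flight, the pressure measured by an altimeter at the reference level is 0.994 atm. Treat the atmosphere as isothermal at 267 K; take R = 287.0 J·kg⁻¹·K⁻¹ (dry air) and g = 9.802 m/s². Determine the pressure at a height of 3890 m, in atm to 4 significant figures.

P ≈ 0.6043 atm

Scale height: H = RT/g = 287.0 × 267 / 9.802 = 7817.7 m.
Barometric formula: P = P₀ exp(−z/H).
z/H = 3890.0/7817.7 = 0.49759; exp(−0.49759) = 0.60799.
P = 0.994 × 0.60799 = 0.60434 atm.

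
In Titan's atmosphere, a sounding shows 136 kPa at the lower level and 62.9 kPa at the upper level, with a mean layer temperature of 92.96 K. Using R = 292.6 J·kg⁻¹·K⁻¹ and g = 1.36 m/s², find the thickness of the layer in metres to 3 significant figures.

Hypsometric equation: Δz = (R T̄/g) ln(P₁/P₂).
R T̄/g = 292.6 × 92.96 / 1.36 = 20000 m.
ln(136/62.9) = ln(2.1622) = 0.77113.
Δz = 20000 × 0.77113 = 15423 m.

Δz ≈ 15400 m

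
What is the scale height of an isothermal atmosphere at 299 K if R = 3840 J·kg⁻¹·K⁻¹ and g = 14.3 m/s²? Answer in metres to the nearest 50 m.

The scale height of an isothermal atmosphere is H = RT/g.
H = 3840 × 299 / 14.3 = 1148200/14.3 = 80294 m.

H ≈ 80300 m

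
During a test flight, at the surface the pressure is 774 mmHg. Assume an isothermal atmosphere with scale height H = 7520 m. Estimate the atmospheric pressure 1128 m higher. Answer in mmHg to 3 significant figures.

P ≈ 666 mmHg

Barometric formula: P = P₀ exp(−z/H).
z/H = 1128.0/7520.0 = 0.15000; exp(−0.15000) = 0.86071.
P = 774 × 0.86071 = 666.19 mmHg.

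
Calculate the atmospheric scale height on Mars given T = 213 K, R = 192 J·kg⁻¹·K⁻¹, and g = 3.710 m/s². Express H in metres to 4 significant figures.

H ≈ 11020 m

The scale height of an isothermal atmosphere is H = RT/g.
H = 192 × 213 / 3.710 = 40896/3.710 = 11023 m.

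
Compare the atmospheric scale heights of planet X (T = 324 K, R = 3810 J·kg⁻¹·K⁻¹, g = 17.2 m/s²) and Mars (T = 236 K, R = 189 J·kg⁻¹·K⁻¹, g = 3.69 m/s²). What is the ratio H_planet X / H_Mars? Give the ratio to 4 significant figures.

H = RT/g for each body.
H_planet X = 3810 × 324 / 17.2 = 71770 m.
H_Mars = 189 × 236 / 3.69 = 12088 m.
H_planet X/H_Mars = 71770/12088 = 5.9373.

H_planet X/H_Mars ≈ 5.937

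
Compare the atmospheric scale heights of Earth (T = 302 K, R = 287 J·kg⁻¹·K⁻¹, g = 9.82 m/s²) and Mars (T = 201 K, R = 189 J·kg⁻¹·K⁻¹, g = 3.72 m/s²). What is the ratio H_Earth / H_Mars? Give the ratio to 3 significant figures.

H_Earth/H_Mars ≈ 0.864

H = RT/g for each body.
H_Earth = 287 × 302 / 9.82 = 8826.3 m.
H_Mars = 189 × 201 / 3.72 = 10212 m.
H_Earth/H_Mars = 8826.3/10212 = 0.86431.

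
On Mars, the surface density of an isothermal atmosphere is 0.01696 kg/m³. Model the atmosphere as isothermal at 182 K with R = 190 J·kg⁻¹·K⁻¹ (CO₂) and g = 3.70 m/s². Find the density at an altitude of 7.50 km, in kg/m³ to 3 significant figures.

ρ ≈ 0.00760 kg/m³

Scale height: H = RT/g = 190 × 182 / 3.70 = 9345.9 m.
In an isothermal atmosphere, density decays like pressure: ρ = ρ₀ exp(−z/H).
z/H = 7500.0/9345.9 = 0.80249; exp(−0.80249) = 0.44821.
ρ = 0.01696 × 0.44821 = 0.0076016 kg/m³.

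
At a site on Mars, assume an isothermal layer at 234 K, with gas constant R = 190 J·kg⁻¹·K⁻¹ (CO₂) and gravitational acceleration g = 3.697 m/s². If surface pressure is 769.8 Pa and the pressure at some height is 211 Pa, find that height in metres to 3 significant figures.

Scale height: H = RT/g = 190 × 234 / 3.697 = 12026 m.
Invert the barometric formula: z = H ln(P₀/P).
P₀/P = 769.8/211 = 3.6483; ln(3.6483) = 1.2943.
z = 12026 × 1.2943 = 15565 m.

z ≈ 15600 m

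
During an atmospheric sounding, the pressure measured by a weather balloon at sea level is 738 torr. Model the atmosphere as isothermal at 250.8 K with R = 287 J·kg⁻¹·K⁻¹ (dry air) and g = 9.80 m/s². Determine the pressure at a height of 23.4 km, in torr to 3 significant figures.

P ≈ 30.5 torr

Scale height: H = RT/g = 287 × 250.8 / 9.80 = 7344.9 m.
Barometric formula: P = P₀ exp(−z/H).
z/H = 23400/7344.9 = 3.1859; exp(−3.1859) = 0.041341.
P = 738 × 0.041341 = 30.510 torr.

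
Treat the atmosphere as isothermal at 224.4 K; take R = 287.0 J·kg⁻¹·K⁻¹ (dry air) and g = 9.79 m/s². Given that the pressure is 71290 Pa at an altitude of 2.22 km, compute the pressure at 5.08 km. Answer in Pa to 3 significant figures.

Scale height: H = RT/g = 287.0 × 224.4 / 9.79 = 6578.4 m.
Between two levels, P₂ = P₁ exp(−Δz/H) with Δz = z₂ − z₁.
Δz = 5080.0 − 2220.0 = 2860.0 m; Δz/H = 2860.0/6578.4 = 0.43476.
P₂ = 71290 × exp(−0.43476) = 71290 × 0.64742 = 46155 Pa.

P ≈ 46200 Pa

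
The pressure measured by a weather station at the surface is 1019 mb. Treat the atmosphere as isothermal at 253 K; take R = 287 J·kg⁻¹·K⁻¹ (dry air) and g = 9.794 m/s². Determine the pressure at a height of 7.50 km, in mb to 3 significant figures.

Scale height: H = RT/g = 287 × 253 / 9.794 = 7413.8 m.
Barometric formula: P = P₀ exp(−z/H).
z/H = 7500.0/7413.8 = 1.0116; exp(−1.0116) = 0.36364.
P = 1019 × 0.36364 = 370.55 mb.

P ≈ 371 mb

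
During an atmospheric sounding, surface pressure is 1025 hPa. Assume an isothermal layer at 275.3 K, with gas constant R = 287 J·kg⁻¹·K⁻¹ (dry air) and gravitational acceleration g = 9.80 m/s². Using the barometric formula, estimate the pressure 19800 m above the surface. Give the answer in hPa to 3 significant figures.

P ≈ 87.9 hPa

Scale height: H = RT/g = 287 × 275.3 / 9.80 = 8062.4 m.
Barometric formula: P = P₀ exp(−z/H).
z/H = 19800/8062.4 = 2.4558; exp(−2.4558) = 0.085795.
P = 1025 × 0.085795 = 87.940 hPa.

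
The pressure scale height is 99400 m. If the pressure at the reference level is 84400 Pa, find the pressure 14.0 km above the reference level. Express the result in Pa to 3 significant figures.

Barometric formula: P = P₀ exp(−z/H).
z/H = 14000/99400 = 0.14085; exp(−0.14085) = 0.86862.
P = 84400 × 0.86862 = 73312 Pa.

P ≈ 73300 Pa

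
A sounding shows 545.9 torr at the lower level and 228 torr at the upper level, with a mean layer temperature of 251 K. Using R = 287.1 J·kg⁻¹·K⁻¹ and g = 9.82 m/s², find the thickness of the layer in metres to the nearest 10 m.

Hypsometric equation: Δz = (R T̄/g) ln(P₁/P₂).
R T̄/g = 287.1 × 251 / 9.82 = 7338.3 m.
ln(545.9/228) = ln(2.3943) = 0.87309.
Δz = 7338.3 × 0.87309 = 6407.0 m.

Δz ≈ 6410 m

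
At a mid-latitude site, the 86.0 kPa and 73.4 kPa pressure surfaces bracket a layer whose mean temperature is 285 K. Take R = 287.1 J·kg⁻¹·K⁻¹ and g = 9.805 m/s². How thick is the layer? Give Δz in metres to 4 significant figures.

Δz ≈ 1322 m

Hypsometric equation: Δz = (R T̄/g) ln(P₁/P₂).
R T̄/g = 287.1 × 285 / 9.805 = 8345.1 m.
ln(86.0/73.4) = ln(1.1717) = 0.15846.
Δz = 8345.1 × 0.15846 = 1322.4 m.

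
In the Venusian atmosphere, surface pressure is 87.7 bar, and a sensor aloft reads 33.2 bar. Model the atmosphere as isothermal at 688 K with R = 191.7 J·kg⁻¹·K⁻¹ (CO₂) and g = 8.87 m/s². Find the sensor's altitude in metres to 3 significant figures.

Scale height: H = RT/g = 191.7 × 688 / 8.87 = 14869 m.
Invert the barometric formula: z = H ln(P₀/P).
P₀/P = 87.7/33.2 = 2.6416; ln(2.6416) = 0.97138.
z = 14869 × 0.97138 = 14443 m.

z ≈ 14400 m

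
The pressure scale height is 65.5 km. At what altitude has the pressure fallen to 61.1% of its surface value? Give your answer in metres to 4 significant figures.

z ≈ 32270 m

Set P/P₀ = exp(−z/H) = 0.611, so z = −H ln(0.611).
−ln(0.611) = 0.49266; z = 65500 × 0.49266 = 32269 m.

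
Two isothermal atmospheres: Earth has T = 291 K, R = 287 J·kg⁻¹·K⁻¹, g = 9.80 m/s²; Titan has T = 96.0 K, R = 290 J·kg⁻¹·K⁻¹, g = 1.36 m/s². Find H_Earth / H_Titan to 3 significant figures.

H_Earth/H_Titan ≈ 0.416

H = RT/g for each body.
H_Earth = 287 × 291 / 9.80 = 8522.1 m.
H_Titan = 290 × 96.0 / 1.36 = 20471 m.
H_Earth/H_Titan = 8522.1/20471 = 0.41630.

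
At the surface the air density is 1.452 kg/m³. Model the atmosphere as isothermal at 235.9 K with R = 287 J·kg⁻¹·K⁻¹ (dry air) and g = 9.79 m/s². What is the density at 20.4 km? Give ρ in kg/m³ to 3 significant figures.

Scale height: H = RT/g = 287 × 235.9 / 9.79 = 6915.6 m.
In an isothermal atmosphere, density decays like pressure: ρ = ρ₀ exp(−z/H).
z/H = 20400/6915.6 = 2.9499; exp(−2.9499) = 0.052345.
ρ = 1.452 × 0.052345 = 0.076005 kg/m³.

ρ ≈ 0.0760 kg/m³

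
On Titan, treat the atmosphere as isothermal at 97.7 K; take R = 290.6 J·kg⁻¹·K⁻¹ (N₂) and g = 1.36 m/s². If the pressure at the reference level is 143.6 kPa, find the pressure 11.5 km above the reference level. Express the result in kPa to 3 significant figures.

P ≈ 82.8 kPa

Scale height: H = RT/g = 290.6 × 97.7 / 1.36 = 20876 m.
Barometric formula: P = P₀ exp(−z/H).
z/H = 11500/20876 = 0.55087; exp(−0.55087) = 0.57645.
P = 143.6 × 0.57645 = 82.778 kPa.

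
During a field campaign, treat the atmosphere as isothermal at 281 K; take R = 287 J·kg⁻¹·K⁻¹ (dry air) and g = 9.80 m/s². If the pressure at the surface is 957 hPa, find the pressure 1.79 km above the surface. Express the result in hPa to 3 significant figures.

Scale height: H = RT/g = 287 × 281 / 9.80 = 8229.3 m.
Barometric formula: P = P₀ exp(−z/H).
z/H = 1790.0/8229.3 = 0.21752; exp(−0.21752) = 0.80451.
P = 957 × 0.80451 = 769.92 hPa.

P ≈ 770 hPa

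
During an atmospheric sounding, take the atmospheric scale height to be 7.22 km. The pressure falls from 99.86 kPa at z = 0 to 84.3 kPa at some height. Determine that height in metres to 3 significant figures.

Invert the barometric formula: z = H ln(P₀/P).
P₀/P = 99.86/84.3 = 1.1846; ln(1.1846) = 0.16941.
z = 7220.0 × 0.16941 = 1223.1 m.

z ≈ 1220 m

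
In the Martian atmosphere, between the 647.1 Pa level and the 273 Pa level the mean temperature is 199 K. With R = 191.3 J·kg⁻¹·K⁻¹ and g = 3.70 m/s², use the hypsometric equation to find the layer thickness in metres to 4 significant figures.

Δz ≈ 8880 m

Hypsometric equation: Δz = (R T̄/g) ln(P₁/P₂).
R T̄/g = 191.3 × 199 / 3.70 = 10289 m.
ln(647.1/273) = ln(2.3703) = 0.86302.
Δz = 10289 × 0.86302 = 8879.6 m.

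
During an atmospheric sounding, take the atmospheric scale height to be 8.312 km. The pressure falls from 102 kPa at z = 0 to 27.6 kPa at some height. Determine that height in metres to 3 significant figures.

z ≈ 10900 m

Invert the barometric formula: z = H ln(P₀/P).
P₀/P = 102/27.6 = 3.6957; ln(3.6957) = 1.3072.
z = 8312.0 × 1.3072 = 10865 m.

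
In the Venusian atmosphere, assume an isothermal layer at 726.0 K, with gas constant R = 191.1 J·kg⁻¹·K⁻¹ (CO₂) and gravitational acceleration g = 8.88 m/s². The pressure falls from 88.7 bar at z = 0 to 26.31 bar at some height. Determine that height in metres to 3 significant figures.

z ≈ 19000 m

Scale height: H = RT/g = 191.1 × 726.0 / 8.88 = 15624 m.
Invert the barometric formula: z = H ln(P₀/P).
P₀/P = 88.7/26.31 = 3.3713; ln(3.3713) = 1.2153.
z = 15624 × 1.2153 = 18988 m.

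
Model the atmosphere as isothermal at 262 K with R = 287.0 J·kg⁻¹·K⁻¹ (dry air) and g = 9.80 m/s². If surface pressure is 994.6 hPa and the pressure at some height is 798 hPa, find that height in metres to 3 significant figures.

Scale height: H = RT/g = 287.0 × 262 / 9.80 = 7672.9 m.
Invert the barometric formula: z = H ln(P₀/P).
P₀/P = 994.6/798 = 1.2464; ln(1.2464) = 0.22026.
z = 7672.9 × 0.22026 = 1690.0 m.

z ≈ 1690 m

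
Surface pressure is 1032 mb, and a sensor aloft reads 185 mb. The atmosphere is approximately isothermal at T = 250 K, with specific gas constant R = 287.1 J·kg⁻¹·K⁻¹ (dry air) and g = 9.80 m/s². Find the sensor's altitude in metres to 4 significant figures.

Scale height: H = RT/g = 287.1 × 250 / 9.80 = 7324.0 m.
Invert the barometric formula: z = H ln(P₀/P).
P₀/P = 1032/185 = 5.5784; ln(5.5784) = 1.7189.
z = 7324.0 × 1.7189 = 12589 m.

z ≈ 12590 m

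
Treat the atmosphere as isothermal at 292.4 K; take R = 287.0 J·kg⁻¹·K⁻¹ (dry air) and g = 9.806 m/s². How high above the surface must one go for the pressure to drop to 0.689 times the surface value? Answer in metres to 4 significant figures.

z ≈ 3188 m

Scale height: H = RT/g = 287.0 × 292.4 / 9.806 = 8557.9 m.
Set P/P₀ = exp(−z/H) = 0.689, so z = −H ln(0.689).
−ln(0.689) = 0.37251; z = 8557.9 × 0.37251 = 3187.9 m.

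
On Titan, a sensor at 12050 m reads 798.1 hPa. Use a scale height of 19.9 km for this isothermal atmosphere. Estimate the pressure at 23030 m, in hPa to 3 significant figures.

P ≈ 460 hPa

Between two levels, P₂ = P₁ exp(−Δz/H) with Δz = z₂ − z₁.
Δz = 23030 − 12050 = 10980 m; Δz/H = 10980/19900 = 0.55176.
P₂ = 798.1 × exp(−0.55176) = 798.1 × 0.57594 = 459.66 hPa.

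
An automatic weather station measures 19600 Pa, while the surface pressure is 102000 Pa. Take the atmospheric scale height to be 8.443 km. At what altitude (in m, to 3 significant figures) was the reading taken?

z ≈ 13900 m

Invert the barometric formula: z = H ln(P₀/P).
P₀/P = 102000/19600 = 5.2041; ln(5.2041) = 1.6494.
z = 8443.0 × 1.6494 = 13926 m.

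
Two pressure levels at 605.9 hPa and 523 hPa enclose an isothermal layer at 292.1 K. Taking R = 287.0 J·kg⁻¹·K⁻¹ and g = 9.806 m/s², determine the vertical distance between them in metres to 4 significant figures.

Δz ≈ 1258 m

Hypsometric equation: Δz = (R T̄/g) ln(P₁/P₂).
R T̄/g = 287.0 × 292.1 / 9.806 = 8549.1 m.
ln(605.9/523) = ln(1.1585) = 0.14713.
Δz = 8549.1 × 0.14713 = 1257.8 m.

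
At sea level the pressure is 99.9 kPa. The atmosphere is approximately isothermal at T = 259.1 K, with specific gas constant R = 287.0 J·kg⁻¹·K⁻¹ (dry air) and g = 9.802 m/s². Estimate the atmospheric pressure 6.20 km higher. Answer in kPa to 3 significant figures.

Scale height: H = RT/g = 287.0 × 259.1 / 9.802 = 7586.4 m.
Barometric formula: P = P₀ exp(−z/H).
z/H = 6200.0/7586.4 = 0.81725; exp(−0.81725) = 0.44164.
P = 99.9 × 0.44164 = 44.120 kPa.

P ≈ 44.1 kPa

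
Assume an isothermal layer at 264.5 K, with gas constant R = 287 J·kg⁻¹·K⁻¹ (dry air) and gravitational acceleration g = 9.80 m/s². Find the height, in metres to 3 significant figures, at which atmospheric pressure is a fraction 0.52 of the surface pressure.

Scale height: H = RT/g = 287 × 264.5 / 9.80 = 7746.1 m.
Set P/P₀ = exp(−z/H) = 0.52, so z = −H ln(0.52).
−ln(0.52) = 0.65393; z = 7746.1 × 0.65393 = 5065.4 m.

z ≈ 5070 m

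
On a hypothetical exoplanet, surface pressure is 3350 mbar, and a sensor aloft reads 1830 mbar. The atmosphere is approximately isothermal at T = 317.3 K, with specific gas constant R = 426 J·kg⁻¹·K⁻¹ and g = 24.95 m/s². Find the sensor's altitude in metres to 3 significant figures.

z ≈ 3280 m

Scale height: H = RT/g = 426 × 317.3 / 24.95 = 5417.6 m.
Invert the barometric formula: z = H ln(P₀/P).
P₀/P = 3350/1830 = 1.8306; ln(1.8306) = 0.60464.
z = 5417.6 × 0.60464 = 3275.7 m.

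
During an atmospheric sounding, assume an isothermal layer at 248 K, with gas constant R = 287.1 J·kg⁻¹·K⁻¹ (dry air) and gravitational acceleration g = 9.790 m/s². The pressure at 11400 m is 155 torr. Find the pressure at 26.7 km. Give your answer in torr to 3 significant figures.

P ≈ 18.9 torr

Scale height: H = RT/g = 287.1 × 248 / 9.790 = 7272.8 m.
Between two levels, P₂ = P₁ exp(−Δz/H) with Δz = z₂ − z₁.
Δz = 26700 − 11400 = 15300 m; Δz/H = 15300/7272.8 = 2.1037.
P₂ = 155 × exp(−2.1037) = 155 × 0.12200 = 18.910 torr.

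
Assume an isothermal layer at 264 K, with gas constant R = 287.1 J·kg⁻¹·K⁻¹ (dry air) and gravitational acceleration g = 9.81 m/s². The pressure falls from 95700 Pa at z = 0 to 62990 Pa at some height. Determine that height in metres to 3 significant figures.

z ≈ 3230 m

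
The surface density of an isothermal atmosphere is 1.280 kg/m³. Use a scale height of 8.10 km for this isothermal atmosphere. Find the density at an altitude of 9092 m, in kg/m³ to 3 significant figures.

ρ ≈ 0.417 kg/m³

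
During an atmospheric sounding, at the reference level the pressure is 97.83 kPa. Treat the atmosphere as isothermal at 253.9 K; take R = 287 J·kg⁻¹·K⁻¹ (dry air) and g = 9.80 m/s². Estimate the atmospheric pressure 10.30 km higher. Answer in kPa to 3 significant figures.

Scale height: H = RT/g = 287 × 253.9 / 9.80 = 7435.6 m.
Barometric formula: P = P₀ exp(−z/H).
z/H = 10300/7435.6 = 1.3852; exp(−1.3852) = 0.25027.
P = 97.83 × 0.25027 = 24.484 kPa.

P ≈ 24.5 kPa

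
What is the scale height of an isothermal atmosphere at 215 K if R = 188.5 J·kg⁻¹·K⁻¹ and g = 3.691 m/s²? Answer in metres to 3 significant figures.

The scale height of an isothermal atmosphere is H = RT/g.
H = 188.5 × 215 / 3.691 = 40528/3.691 = 10980 m.

H ≈ 11000 m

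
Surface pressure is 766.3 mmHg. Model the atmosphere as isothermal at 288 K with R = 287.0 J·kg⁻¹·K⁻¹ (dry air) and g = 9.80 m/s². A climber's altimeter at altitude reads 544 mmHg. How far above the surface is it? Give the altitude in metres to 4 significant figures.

Scale height: H = RT/g = 287.0 × 288 / 9.80 = 8434.3 m.
Invert the barometric formula: z = H ln(P₀/P).
P₀/P = 766.3/544 = 1.4086; ln(1.4086) = 0.34260.
z = 8434.3 × 0.34260 = 2889.6 m.

z ≈ 2890 m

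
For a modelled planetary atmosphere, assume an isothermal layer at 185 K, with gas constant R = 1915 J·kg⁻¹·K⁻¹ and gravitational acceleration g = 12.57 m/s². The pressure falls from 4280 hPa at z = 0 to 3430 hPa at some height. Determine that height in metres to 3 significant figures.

Scale height: H = RT/g = 1915 × 185 / 12.57 = 28184 m.
Invert the barometric formula: z = H ln(P₀/P).
P₀/P = 4280/3430 = 1.2478; ln(1.2478) = 0.22138.
z = 28184 × 0.22138 = 6239.4 m.

z ≈ 6240 m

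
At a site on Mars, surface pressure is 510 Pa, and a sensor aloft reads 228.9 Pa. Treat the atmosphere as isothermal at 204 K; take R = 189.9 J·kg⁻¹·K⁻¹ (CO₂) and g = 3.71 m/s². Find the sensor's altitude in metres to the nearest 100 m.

Scale height: H = RT/g = 189.9 × 204 / 3.71 = 10442 m.
Invert the barometric formula: z = H ln(P₀/P).
P₀/P = 510/228.9 = 2.2280; ln(2.2280) = 0.80110.
z = 10442 × 0.80110 = 8365.1 m.

z ≈ 8400 m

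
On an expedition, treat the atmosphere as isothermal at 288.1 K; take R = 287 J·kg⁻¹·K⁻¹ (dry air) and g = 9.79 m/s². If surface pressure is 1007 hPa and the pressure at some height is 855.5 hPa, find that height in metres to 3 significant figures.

Scale height: H = RT/g = 287 × 288.1 / 9.79 = 8445.8 m.
Invert the barometric formula: z = H ln(P₀/P).
P₀/P = 1007/855.5 = 1.1771; ln(1.1771) = 0.16305.
z = 8445.8 × 0.16305 = 1377.1 m.

z ≈ 1380 m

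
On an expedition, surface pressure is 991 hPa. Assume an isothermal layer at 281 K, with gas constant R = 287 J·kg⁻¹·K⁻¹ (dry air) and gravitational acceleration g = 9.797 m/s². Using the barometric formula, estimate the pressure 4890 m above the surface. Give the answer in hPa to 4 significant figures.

P ≈ 547.1 hPa

Scale height: H = RT/g = 287 × 281 / 9.797 = 8231.8 m.
Barometric formula: P = P₀ exp(−z/H).
z/H = 4890.0/8231.8 = 0.59404; exp(−0.59404) = 0.55209.
P = 991 × 0.55209 = 547.12 hPa.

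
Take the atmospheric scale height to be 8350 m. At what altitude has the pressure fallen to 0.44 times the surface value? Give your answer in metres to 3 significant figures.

z ≈ 6860 m

Set P/P₀ = exp(−z/H) = 0.44, so z = −H ln(0.44).
−ln(0.44) = 0.82098; z = 8350.0 × 0.82098 = 6855.2 m.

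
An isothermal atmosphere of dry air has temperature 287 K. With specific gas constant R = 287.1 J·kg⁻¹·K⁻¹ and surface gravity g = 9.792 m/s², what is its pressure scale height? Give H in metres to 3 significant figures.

The scale height of an isothermal atmosphere is H = RT/g.
H = 287.1 × 287 / 9.792 = 82398/9.792 = 8414.8 m.

H ≈ 8410 m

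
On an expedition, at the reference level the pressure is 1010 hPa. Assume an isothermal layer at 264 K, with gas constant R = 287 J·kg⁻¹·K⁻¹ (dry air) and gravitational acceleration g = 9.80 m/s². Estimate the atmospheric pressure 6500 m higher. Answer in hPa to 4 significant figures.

Scale height: H = RT/g = 287 × 264 / 9.80 = 7731.4 m.
Barometric formula: P = P₀ exp(−z/H).
z/H = 6500.0/7731.4 = 0.84073; exp(−0.84073) = 0.43140.
P = 1010 × 0.43140 = 435.71 hPa.

P ≈ 435.7 hPa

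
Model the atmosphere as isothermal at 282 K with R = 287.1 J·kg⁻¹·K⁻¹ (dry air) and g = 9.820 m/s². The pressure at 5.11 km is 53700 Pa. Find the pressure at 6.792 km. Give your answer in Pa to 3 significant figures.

P ≈ 43800 Pa

Scale height: H = RT/g = 287.1 × 282 / 9.820 = 8244.6 m.
Between two levels, P₂ = P₁ exp(−Δz/H) with Δz = z₂ − z₁.
Δz = 6792.0 − 5110.0 = 1682.0 m; Δz/H = 1682.0/8244.6 = 0.20401.
P₂ = 53700 × exp(−0.20401) = 53700 × 0.81545 = 43790 Pa.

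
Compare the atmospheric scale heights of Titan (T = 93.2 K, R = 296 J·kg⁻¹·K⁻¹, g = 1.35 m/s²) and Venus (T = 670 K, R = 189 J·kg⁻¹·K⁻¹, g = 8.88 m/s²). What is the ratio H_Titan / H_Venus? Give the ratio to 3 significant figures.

H = RT/g for each body.
H_Titan = 296 × 93.2 / 1.35 = 20435 m.
H_Venus = 189 × 670 / 8.88 = 14260 m.
H_Titan/H_Venus = 20435/14260 = 1.4330.

H_Titan/H_Venus ≈ 1.43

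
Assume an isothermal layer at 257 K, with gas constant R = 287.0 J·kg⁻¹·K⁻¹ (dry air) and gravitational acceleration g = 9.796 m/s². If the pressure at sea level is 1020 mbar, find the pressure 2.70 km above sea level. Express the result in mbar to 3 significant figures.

P ≈ 713 mbar

Scale height: H = RT/g = 287.0 × 257 / 9.796 = 7529.5 m.
Barometric formula: P = P₀ exp(−z/H).
z/H = 2700.0/7529.5 = 0.35859; exp(−0.35859) = 0.69866.
P = 1020 × 0.69866 = 712.63 mbar.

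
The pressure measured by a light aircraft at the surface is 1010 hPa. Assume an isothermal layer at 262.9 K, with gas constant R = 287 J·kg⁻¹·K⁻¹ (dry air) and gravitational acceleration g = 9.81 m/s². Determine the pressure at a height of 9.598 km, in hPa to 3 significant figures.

P ≈ 290 hPa

Scale height: H = RT/g = 287 × 262.9 / 9.81 = 7691.4 m.
Barometric formula: P = P₀ exp(−z/H).
z/H = 9598.0/7691.4 = 1.2479; exp(−1.2479) = 0.28711.
P = 1010 × 0.28711 = 289.98 hPa.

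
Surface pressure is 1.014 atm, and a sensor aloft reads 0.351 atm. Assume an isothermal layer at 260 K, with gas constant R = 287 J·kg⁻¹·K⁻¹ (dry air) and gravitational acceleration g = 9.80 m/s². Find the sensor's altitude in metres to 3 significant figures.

z ≈ 8080 m

Scale height: H = RT/g = 287 × 260 / 9.80 = 7614.3 m.
Invert the barometric formula: z = H ln(P₀/P).
P₀/P = 1.014/0.351 = 2.8889; ln(2.8889) = 1.0609.
z = 7614.3 × 1.0609 = 8078.0 m.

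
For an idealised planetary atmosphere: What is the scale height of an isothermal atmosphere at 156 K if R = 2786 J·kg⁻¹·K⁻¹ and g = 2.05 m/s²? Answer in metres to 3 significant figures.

H ≈ 212000 m

The scale height of an isothermal atmosphere is H = RT/g.
H = 2786 × 156 / 2.05 = 434620/2.05 = 212010 m.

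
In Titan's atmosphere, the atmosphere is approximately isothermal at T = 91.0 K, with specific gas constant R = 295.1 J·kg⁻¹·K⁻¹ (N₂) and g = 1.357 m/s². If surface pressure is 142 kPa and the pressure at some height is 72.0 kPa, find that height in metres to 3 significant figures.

Scale height: H = RT/g = 295.1 × 91.0 / 1.357 = 19789 m.
Invert the barometric formula: z = H ln(P₀/P).
P₀/P = 142/72.0 = 1.9722; ln(1.9722) = 0.67915.
z = 19789 × 0.67915 = 13440 m.

z ≈ 13400 m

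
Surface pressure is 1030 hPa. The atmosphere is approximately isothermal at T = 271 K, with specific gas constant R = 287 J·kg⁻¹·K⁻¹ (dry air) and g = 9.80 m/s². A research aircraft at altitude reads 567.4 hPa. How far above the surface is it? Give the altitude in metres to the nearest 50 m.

Scale height: H = RT/g = 287 × 271 / 9.80 = 7936.4 m.
Invert the barometric formula: z = H ln(P₀/P).
P₀/P = 1030/567.4 = 1.8153; ln(1.8153) = 0.59625.
z = 7936.4 × 0.59625 = 4732.1 m.

z ≈ 4750 m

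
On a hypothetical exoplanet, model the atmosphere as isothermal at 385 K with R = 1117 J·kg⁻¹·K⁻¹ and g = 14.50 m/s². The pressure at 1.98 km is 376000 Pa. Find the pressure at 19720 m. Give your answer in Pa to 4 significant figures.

P ≈ 206700 Pa

Scale height: H = RT/g = 1117 × 385 / 14.50 = 29658 m.
Between two levels, P₂ = P₁ exp(−Δz/H) with Δz = z₂ − z₁.
Δz = 19720 − 1980.0 = 17740 m; Δz/H = 17740/29658 = 0.59815.
P₂ = 376000 × exp(−0.59815) = 376000 × 0.54983 = 206740 Pa.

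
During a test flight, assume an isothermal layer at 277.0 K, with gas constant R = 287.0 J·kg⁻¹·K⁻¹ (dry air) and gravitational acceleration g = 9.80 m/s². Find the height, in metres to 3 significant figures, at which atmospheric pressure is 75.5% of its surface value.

z ≈ 2280 m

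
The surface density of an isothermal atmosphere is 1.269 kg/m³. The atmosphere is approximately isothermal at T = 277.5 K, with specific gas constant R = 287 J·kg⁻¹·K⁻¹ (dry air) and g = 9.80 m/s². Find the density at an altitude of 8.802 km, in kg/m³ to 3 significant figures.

Scale height: H = RT/g = 287 × 277.5 / 9.80 = 8126.8 m.
In an isothermal atmosphere, density decays like pressure: ρ = ρ₀ exp(−z/H).
z/H = 8802.0/8126.8 = 1.0831; exp(−1.0831) = 0.33854.
ρ = 1.269 × 0.33854 = 0.42961 kg/m³.

ρ ≈ 0.430 kg/m³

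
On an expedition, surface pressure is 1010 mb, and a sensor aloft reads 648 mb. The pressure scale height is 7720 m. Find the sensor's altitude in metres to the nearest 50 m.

z ≈ 3450 m

Invert the barometric formula: z = H ln(P₀/P).
P₀/P = 1010/648 = 1.5586; ln(1.5586) = 0.44379.
z = 7720.0 × 0.44379 = 3426.1 m.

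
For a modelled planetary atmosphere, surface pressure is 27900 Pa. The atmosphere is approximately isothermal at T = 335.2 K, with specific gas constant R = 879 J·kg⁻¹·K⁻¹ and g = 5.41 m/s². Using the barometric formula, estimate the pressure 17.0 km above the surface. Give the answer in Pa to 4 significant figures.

Scale height: H = RT/g = 879 × 335.2 / 5.41 = 54462 m.
Barometric formula: P = P₀ exp(−z/H).
z/H = 17000/54462 = 0.31214; exp(−0.31214) = 0.73188.
P = 27900 × 0.73188 = 20419 Pa.

P ≈ 20420 Pa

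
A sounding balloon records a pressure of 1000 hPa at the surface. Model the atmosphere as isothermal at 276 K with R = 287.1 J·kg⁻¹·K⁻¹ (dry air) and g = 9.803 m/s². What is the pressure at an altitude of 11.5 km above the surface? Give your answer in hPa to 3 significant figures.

P ≈ 241 hPa

Scale height: H = RT/g = 287.1 × 276 / 9.803 = 8083.2 m.
Barometric formula: P = P₀ exp(−z/H).
z/H = 11500/8083.2 = 1.4227; exp(−1.4227) = 0.24106.
P = 1000 × 0.24106 = 241.06 hPa.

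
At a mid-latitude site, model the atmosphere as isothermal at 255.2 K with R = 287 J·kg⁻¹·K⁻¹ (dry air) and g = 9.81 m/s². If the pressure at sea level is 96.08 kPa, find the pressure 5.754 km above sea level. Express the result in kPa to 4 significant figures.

Scale height: H = RT/g = 287 × 255.2 / 9.81 = 7466.1 m.
Barometric formula: P = P₀ exp(−z/H).
z/H = 5754.0/7466.1 = 0.77068; exp(−0.77068) = 0.46270.
P = 96.08 × 0.46270 = 44.456 kPa.

P ≈ 44.46 kPa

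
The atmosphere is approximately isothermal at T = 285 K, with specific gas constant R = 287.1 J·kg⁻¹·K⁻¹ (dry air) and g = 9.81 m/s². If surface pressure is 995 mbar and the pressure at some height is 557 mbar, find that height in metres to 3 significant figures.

z ≈ 4840 m

Scale height: H = RT/g = 287.1 × 285 / 9.81 = 8340.8 m.
Invert the barometric formula: z = H ln(P₀/P).
P₀/P = 995/557 = 1.7864; ln(1.7864) = 0.58020.
z = 8340.8 × 0.58020 = 4839.3 m.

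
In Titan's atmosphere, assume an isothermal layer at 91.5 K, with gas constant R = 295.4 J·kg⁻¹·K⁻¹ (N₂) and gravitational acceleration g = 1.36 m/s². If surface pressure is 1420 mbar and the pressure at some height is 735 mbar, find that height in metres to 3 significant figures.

Scale height: H = RT/g = 295.4 × 91.5 / 1.36 = 19874 m.
Invert the barometric formula: z = H ln(P₀/P).
P₀/P = 1420/735 = 1.9320; ln(1.9320) = 0.65856.
z = 19874 × 0.65856 = 13088 m.

z ≈ 13100 m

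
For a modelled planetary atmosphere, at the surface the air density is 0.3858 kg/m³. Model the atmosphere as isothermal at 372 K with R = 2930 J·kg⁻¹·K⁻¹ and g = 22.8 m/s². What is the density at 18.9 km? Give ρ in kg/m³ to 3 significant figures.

ρ ≈ 0.260 kg/m³

Scale height: H = RT/g = 2930 × 372 / 22.8 = 47805 m.
In an isothermal atmosphere, density decays like pressure: ρ = ρ₀ exp(−z/H).
z/H = 18900/47805 = 0.39536; exp(−0.39536) = 0.67344.
ρ = 0.3858 × 0.67344 = 0.25981 kg/m³.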